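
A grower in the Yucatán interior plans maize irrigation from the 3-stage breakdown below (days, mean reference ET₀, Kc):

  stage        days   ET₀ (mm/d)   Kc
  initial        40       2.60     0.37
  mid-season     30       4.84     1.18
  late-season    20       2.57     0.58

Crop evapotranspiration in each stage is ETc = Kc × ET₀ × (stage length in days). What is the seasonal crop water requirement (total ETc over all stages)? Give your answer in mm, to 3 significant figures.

240 mm

initial: 0.37 × 2.60 × 40 = 38.48 mm
mid-season: 1.18 × 4.84 × 30 = 171.34 mm
late-season: 0.58 × 2.57 × 20 = 29.81 mm
Seasonal total = 239.63 mm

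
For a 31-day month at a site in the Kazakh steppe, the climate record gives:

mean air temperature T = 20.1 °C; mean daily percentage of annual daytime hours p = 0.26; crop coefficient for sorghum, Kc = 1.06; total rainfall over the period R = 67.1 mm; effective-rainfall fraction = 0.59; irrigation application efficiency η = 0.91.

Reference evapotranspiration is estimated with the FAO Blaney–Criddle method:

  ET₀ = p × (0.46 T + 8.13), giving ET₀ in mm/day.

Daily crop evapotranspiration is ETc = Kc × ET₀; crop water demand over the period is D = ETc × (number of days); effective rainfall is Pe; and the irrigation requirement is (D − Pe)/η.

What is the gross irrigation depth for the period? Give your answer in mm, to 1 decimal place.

ET₀ = 0.26 × (0.46 × 20.1 + 8.13) = 0.26 × 17.376 = 4.5178 mm/d
ETc = Kc × ET₀ = 1.06 × 4.5178 = 4.7889 mm/d
Crop demand D = ETc × 31 d = 4.7889 × 31 = 148.456 mm
Pe = 0.59 × 67.1 = 39.589 mm
D − Pe = 148.456 − 39.589 = 108.867 mm
Gross irrigation = 108.867 / 0.91 = 119.634 mm

119.6 mm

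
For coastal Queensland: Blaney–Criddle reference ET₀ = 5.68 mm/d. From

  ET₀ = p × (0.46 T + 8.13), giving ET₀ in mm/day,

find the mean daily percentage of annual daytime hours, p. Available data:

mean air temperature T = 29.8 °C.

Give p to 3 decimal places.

p = ET₀ / (0.46 T + 8.13) = 5.68 / (0.46 × 29.8 + 8.13) = 5.68 / 21.838 = 0.2601

0.260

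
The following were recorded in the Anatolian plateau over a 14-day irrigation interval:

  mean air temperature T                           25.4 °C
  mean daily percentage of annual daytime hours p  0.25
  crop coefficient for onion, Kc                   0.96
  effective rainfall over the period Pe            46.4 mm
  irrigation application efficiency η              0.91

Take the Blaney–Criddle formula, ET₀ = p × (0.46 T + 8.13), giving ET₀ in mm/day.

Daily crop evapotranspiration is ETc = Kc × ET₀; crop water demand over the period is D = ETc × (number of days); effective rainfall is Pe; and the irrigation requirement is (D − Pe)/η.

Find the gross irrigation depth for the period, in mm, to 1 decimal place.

22.2 mm

ET₀ = 0.25 × (0.46 × 25.4 + 8.13) = 0.25 × 19.814 = 4.9535 mm/d
ETc = Kc × ET₀ = 0.96 × 4.9535 = 4.7554 mm/d
Crop demand D = ETc × 14 d = 4.7554 × 14 = 66.576 mm
D − Pe = 66.576 − 46.4 = 20.176 mm
Gross irrigation = 20.176 / 0.91 = 22.171 mm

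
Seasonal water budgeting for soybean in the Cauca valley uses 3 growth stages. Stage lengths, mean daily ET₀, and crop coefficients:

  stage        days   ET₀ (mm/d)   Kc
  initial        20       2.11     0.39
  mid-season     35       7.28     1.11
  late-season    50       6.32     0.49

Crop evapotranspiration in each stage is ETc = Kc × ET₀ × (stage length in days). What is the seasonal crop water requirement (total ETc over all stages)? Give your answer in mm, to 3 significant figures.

454 mm

initial: 0.39 × 2.11 × 20 = 16.46 mm
mid-season: 1.11 × 7.28 × 35 = 282.83 mm
late-season: 0.49 × 6.32 × 50 = 154.84 mm
Seasonal total = 454.13 mm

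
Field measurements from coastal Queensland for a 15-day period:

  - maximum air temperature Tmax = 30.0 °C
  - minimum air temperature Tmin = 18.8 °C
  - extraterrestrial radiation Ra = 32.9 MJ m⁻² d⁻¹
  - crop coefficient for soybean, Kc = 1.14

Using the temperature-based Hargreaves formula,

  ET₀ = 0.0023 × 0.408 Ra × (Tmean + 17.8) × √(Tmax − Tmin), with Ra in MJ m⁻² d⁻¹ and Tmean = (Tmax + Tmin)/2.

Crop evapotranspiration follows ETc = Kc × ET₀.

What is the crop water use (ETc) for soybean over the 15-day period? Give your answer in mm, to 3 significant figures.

Tmean = (30.0 + 18.8)/2 = 24.40 °C
0.408 Ra = 0.408 × 32.9 = 13.4232 mm/d equivalent
ET₀ = 0.0023 × 13.4232 × (24.40 + 17.8) × √11.2 = 0.0023 × 13.4232 × 42.20 × 3.3466 = 4.3601 mm/d
ETc = Kc × ET₀ = 1.14 × 4.3601 = 4.9705 mm/d
Over 15 days: 4.9705 × 15 = 74.558 mm

74.6 mm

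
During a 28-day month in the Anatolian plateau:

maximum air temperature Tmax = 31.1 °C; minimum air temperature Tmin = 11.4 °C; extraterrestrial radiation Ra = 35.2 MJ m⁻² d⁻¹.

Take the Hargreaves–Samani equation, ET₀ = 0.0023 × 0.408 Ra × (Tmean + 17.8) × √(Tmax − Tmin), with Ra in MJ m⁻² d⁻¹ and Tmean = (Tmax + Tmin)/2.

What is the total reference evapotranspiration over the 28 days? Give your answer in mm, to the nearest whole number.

Tmean = (31.1 + 11.4)/2 = 21.25 °C
0.408 Ra = 0.408 × 35.2 = 14.3616 mm/d equivalent
ET₀ = 0.0023 × 14.3616 × (21.25 + 17.8) × √19.7 = 0.0023 × 14.3616 × 39.05 × 4.4385 = 5.7252 mm/d
Over 28 days: 5.7252 × 28 = 160.306 mm

160 mm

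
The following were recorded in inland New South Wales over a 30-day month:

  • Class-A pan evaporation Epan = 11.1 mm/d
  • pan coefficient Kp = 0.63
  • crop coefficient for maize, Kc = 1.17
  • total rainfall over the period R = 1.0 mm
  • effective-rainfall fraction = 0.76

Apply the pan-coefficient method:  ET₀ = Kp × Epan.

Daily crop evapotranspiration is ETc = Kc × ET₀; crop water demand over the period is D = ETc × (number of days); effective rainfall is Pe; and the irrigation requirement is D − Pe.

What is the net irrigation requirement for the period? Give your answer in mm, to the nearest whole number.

ET₀ = 0.63 × 11.1 = 6.9930 mm/d
ETc = Kc × ET₀ = 1.17 × 6.9930 = 8.1818 mm/d
Crop demand D = ETc × 30 d = 8.1818 × 30 = 245.454 mm
Pe = 0.76 × 1.0 = 0.760 mm
D − Pe = 245.454 − 0.760 = 244.694 mm

245 mm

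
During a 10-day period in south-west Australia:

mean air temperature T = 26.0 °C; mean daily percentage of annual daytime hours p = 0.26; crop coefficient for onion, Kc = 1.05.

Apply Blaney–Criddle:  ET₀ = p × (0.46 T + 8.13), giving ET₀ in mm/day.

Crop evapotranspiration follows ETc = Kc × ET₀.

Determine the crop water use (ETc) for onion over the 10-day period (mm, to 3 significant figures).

ET₀ = 0.26 × (0.46 × 26.0 + 8.13) = 0.26 × 20.090 = 5.2234 mm/d
ETc = Kc × ET₀ = 1.05 × 5.2234 = 5.4846 mm/d
Over 10 days: 5.4846 × 10 = 54.846 mm

54.8 mm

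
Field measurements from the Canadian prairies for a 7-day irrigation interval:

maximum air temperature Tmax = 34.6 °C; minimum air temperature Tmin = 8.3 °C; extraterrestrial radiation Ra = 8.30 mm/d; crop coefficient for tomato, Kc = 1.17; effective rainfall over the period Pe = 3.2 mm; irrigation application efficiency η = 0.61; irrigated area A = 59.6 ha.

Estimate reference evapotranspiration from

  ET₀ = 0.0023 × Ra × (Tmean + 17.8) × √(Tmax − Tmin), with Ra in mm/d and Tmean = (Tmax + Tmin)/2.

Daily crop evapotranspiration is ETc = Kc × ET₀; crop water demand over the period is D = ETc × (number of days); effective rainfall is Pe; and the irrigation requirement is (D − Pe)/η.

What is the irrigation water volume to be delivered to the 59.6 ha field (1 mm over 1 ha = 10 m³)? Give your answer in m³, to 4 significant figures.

27620 m³

Tmean = (34.6 + 8.3)/2 = 21.45 °C
ET₀ = 0.0023 × 8.30 × (21.45 + 17.8) × √26.3 = 0.0023 × 8.30 × 39.25 × 5.1284 = 3.8426 mm/d
ETc = Kc × ET₀ = 1.17 × 3.8426 = 4.4958 mm/d
Crop demand D = ETc × 7 d = 4.4958 × 7 = 31.471 mm
D − Pe = 31.471 − 3.2 = 28.271 mm
Gross irrigation = 28.271 / 0.61 = 46.346 mm
Volume = 46.346 mm × 59.6 ha × 10 = 27622.2 m³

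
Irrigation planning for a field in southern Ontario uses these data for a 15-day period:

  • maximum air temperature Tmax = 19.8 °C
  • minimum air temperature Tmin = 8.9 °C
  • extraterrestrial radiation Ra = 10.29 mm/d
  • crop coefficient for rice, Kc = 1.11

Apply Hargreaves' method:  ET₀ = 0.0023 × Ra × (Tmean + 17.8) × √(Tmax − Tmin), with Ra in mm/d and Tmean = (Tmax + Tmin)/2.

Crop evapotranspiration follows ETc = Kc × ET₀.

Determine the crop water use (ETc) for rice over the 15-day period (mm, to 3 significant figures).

Tmean = (19.8 + 8.9)/2 = 14.35 °C
ET₀ = 0.0023 × 10.29 × (14.35 + 17.8) × √10.9 = 0.0023 × 10.29 × 32.15 × 3.3015 = 2.5121 mm/d
ETc = Kc × ET₀ = 1.11 × 2.5121 = 2.7884 mm/d
Over 15 days: 2.7884 × 15 = 41.826 mm

41.8 mm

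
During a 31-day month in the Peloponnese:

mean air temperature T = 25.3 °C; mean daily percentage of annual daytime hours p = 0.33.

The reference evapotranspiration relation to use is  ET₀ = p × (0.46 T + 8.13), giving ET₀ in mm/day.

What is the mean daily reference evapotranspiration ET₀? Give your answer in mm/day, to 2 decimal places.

6.52 mm/day

ET₀ = 0.33 × (0.46 × 25.3 + 8.13) = 0.33 × 19.768 = 6.5234 mm/d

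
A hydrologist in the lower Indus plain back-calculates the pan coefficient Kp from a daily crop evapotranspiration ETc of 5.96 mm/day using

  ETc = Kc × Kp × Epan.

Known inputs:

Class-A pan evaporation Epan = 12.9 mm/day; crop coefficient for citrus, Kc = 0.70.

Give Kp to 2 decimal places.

ETc = Kc × Kp × Epan  ⇒  Kp = ETc / (Kc × Epan)
Kp = 5.96 / (0.70 × 12.9) = 5.96 / 9.030 = 0.6600

0.66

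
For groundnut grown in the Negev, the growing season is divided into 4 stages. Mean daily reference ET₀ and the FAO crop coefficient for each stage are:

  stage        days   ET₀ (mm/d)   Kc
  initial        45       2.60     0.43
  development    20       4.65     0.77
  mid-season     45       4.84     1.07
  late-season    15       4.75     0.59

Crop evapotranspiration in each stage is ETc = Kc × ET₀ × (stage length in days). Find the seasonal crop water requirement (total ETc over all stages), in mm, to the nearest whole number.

initial: 0.43 × 2.60 × 45 = 50.31 mm
development: 0.77 × 4.65 × 20 = 71.61 mm
mid-season: 1.07 × 4.84 × 45 = 233.05 mm
late-season: 0.59 × 4.75 × 15 = 42.04 mm
Seasonal total = 397.01 mm

397 mm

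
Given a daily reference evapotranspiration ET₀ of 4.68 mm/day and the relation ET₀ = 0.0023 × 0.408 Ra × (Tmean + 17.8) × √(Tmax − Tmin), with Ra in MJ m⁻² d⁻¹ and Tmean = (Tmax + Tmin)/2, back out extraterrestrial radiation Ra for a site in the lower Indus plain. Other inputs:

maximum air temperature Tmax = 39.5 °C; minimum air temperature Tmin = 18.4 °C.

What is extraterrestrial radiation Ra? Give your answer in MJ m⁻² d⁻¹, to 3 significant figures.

Tmean = (39.5+18.4)/2 = 28.95 °C; ΔT = 21.1
Ra = ET₀ / [0.0023 × 0.408 × (Tmean+17.8) × √ΔT]
   = 4.68 / (0.0023 × 0.408 × 46.75 × 4.5935) = 23.224 MJ m⁻² d⁻¹

23.2 MJ m⁻² d⁻¹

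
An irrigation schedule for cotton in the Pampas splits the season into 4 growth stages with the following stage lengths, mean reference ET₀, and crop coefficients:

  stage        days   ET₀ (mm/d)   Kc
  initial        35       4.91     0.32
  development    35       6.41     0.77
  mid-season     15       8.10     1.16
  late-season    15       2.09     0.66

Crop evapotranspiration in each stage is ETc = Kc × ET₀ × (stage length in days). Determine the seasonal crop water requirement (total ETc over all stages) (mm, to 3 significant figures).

initial: 0.32 × 4.91 × 35 = 54.99 mm
development: 0.77 × 6.41 × 35 = 172.75 mm
mid-season: 1.16 × 8.10 × 15 = 140.94 mm
late-season: 0.66 × 2.09 × 15 = 20.69 mm
Seasonal total = 389.37 mm

389 mm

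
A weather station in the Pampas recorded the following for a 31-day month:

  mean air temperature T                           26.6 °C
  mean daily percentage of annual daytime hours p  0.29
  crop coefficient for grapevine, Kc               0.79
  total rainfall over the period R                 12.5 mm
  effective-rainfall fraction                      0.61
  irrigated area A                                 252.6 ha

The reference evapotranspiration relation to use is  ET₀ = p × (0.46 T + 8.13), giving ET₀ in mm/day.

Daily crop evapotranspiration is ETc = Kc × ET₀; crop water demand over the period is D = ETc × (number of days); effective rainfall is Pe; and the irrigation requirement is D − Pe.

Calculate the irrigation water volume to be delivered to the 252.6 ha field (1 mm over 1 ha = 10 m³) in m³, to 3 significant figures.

346000 m³

ET₀ = 0.29 × (0.46 × 26.6 + 8.13) = 0.29 × 20.366 = 5.9061 mm/d
ETc = Kc × ET₀ = 0.79 × 5.9061 = 4.6658 mm/d
Crop demand D = ETc × 31 d = 4.6658 × 31 = 144.640 mm
Pe = 0.61 × 12.5 = 7.625 mm
D − Pe = 144.640 − 7.625 = 137.015 mm
Volume = 137.015 mm × 252.6 ha × 10 = 346099.9 m³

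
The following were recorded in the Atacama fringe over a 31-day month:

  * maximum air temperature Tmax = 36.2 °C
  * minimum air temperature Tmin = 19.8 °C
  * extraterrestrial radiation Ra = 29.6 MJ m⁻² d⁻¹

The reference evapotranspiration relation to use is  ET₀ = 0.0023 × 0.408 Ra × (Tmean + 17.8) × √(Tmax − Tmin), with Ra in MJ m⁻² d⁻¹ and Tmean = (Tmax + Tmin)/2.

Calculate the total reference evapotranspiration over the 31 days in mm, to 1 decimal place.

159.7 mm

Tmean = (36.2 + 19.8)/2 = 28.00 °C
0.408 Ra = 0.408 × 29.6 = 12.0768 mm/d equivalent
ET₀ = 0.0023 × 12.0768 × (28.00 + 17.8) × √16.4 = 0.0023 × 12.0768 × 45.80 × 4.0497 = 5.1519 mm/d
Over 31 days: 5.1519 × 31 = 159.709 mm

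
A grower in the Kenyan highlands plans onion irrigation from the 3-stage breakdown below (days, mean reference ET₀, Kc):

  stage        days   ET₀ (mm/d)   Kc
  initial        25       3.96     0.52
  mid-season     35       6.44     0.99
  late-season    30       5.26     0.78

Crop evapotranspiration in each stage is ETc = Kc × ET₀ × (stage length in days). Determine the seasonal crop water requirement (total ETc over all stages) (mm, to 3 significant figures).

398 mm

initial: 0.52 × 3.96 × 25 = 51.48 mm
mid-season: 0.99 × 6.44 × 35 = 223.15 mm
late-season: 0.78 × 5.26 × 30 = 123.08 mm
Seasonal total = 397.71 mm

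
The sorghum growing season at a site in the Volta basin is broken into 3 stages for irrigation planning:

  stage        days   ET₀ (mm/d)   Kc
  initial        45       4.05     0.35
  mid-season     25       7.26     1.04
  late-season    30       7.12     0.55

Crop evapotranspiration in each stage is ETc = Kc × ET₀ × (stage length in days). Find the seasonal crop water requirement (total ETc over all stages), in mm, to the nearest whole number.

370 mm

initial: 0.35 × 4.05 × 45 = 63.79 mm
mid-season: 1.04 × 7.26 × 25 = 188.76 mm
late-season: 0.55 × 7.12 × 30 = 117.48 mm
Seasonal total = 370.03 mm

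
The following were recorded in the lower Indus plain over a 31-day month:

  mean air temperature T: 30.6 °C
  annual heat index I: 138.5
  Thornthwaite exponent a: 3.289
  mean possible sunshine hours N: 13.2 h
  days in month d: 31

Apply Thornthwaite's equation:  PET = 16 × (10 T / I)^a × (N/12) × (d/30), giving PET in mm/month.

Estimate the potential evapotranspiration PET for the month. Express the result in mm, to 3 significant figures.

247 mm

10T/I = 10 × 30.6 / 138.5 = 2.2094
(10T/I)^a = 2.2094^3.289 = 13.5618
Uncorrected PET = 16 × 13.5618 = 216.989 mm
Correction = (N/12)(d/30) = (13.2/12)(31/30) = 1.1367
PET = 216.989 × 1.1367 = 246.651 mm/month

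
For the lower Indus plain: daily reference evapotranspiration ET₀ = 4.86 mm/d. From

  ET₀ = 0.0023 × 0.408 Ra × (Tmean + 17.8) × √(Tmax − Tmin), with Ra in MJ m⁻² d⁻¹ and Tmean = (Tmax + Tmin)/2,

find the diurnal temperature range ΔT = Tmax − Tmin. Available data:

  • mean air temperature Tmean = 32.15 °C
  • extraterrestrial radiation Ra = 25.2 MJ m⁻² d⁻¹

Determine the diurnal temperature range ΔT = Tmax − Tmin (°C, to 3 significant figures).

16.9 °C

√ΔT = ET₀ / [0.0023 × 0.408 × Ra × (Tmean+17.8)] = 4.86 / (0.0023 × 10.2816 × 49.95) = 4.1145
ΔT = 4.1145² = 16.929 °C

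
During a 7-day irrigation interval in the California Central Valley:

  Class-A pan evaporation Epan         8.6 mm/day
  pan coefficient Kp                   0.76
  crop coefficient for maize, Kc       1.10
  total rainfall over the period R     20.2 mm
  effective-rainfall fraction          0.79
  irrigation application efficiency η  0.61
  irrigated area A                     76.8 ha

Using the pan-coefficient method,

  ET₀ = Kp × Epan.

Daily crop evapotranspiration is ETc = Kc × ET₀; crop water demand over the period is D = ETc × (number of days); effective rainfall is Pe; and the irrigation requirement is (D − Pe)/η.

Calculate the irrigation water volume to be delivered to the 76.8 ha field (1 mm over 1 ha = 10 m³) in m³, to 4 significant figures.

43270 m³

ET₀ = 0.76 × 8.6 = 6.5360 mm/d
ETc = Kc × ET₀ = 1.10 × 6.5360 = 7.1896 mm/d
Crop demand D = ETc × 7 d = 7.1896 × 7 = 50.327 mm
Pe = 0.79 × 20.2 = 15.958 mm
D − Pe = 50.327 − 15.958 = 34.369 mm
Gross irrigation = 34.369 / 0.61 = 56.343 mm
Volume = 56.343 mm × 76.8 ha × 10 = 43271.4 m³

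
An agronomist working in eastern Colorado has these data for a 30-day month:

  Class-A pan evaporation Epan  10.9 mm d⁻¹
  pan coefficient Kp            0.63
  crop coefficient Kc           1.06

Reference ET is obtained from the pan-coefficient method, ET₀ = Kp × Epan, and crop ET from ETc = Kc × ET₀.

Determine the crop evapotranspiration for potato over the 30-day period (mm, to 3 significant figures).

218 mm

ET₀ = 0.63 × 10.9 = 6.8670 mm/d
ETc = Kc × ET₀ = 1.06 × 6.8670 = 7.2790 mm/d
Over 30 days: 7.2790 × 30 = 218.370 mm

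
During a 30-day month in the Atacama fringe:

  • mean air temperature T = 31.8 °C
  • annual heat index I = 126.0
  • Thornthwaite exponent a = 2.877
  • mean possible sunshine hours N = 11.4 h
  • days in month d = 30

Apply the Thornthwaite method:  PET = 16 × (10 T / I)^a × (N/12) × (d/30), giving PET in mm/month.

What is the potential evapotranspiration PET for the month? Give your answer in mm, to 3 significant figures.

218 mm

10T/I = 10 × 31.8 / 126.0 = 2.5238
(10T/I)^a = 2.5238^2.877 = 14.3454
Uncorrected PET = 16 × 14.3454 = 229.526 mm
Correction = (N/12)(d/30) = (11.4/12)(30/30) = 0.9500
PET = 229.526 × 0.9500 = 218.050 mm/month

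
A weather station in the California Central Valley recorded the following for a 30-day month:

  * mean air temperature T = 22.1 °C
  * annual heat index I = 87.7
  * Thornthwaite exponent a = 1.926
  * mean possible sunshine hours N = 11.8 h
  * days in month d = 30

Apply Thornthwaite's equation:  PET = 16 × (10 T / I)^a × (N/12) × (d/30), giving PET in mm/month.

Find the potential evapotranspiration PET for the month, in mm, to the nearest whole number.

93 mm

10T/I = 10 × 22.1 / 87.7 = 2.5200
(10T/I)^a = 2.5200^1.926 = 5.9306
Uncorrected PET = 16 × 5.9306 = 94.890 mm
Correction = (N/12)(d/30) = (11.8/12)(30/30) = 0.9833
PET = 94.890 × 0.9833 = 93.305 mm/month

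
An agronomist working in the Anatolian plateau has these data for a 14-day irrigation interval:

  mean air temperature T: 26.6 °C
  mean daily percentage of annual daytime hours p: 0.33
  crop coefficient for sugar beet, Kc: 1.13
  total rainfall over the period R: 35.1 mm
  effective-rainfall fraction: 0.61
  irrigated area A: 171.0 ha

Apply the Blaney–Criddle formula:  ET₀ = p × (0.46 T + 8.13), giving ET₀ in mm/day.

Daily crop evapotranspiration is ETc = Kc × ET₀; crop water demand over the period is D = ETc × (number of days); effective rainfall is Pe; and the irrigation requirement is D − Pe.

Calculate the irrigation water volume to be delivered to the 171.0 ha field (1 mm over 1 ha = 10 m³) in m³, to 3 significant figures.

ET₀ = 0.33 × (0.46 × 26.6 + 8.13) = 0.33 × 20.366 = 6.7208 mm/d
ETc = Kc × ET₀ = 1.13 × 6.7208 = 7.5945 mm/d
Crop demand D = ETc × 14 d = 7.5945 × 14 = 106.323 mm
Pe = 0.61 × 35.1 = 21.411 mm
D − Pe = 106.323 − 21.411 = 84.912 mm
Volume = 84.912 mm × 171.0 ha × 10 = 145199.5 m³

145000 m³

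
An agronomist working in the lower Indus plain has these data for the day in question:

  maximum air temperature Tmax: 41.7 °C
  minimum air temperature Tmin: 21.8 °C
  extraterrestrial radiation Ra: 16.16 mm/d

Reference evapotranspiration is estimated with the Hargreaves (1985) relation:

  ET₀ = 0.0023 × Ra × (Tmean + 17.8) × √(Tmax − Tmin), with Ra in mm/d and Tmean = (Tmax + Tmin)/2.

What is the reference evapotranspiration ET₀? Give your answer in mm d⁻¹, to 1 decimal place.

Tmean = (41.7 + 21.8)/2 = 31.75 °C
ET₀ = 0.0023 × 16.16 × (31.75 + 17.8) × √19.9 = 0.0023 × 16.16 × 49.55 × 4.4609 = 8.2155 mm/d

8.2 mm d⁻¹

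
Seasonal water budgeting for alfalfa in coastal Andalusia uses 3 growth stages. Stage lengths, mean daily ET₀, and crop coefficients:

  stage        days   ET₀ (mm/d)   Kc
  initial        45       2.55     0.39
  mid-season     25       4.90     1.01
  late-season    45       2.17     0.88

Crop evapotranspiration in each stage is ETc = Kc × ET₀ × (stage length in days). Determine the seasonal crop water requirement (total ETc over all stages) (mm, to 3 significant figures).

254 mm

initial: 0.39 × 2.55 × 45 = 44.75 mm
mid-season: 1.01 × 4.90 × 25 = 123.73 mm
late-season: 0.88 × 2.17 × 45 = 85.93 mm
Seasonal total = 254.41 mm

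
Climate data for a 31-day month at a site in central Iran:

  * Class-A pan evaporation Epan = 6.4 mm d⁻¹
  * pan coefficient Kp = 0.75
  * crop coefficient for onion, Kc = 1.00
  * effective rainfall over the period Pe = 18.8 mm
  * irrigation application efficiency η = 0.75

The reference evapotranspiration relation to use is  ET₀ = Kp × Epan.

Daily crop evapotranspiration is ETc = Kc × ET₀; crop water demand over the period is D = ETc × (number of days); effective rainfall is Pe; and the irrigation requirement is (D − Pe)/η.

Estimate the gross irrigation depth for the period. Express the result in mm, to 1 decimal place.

ET₀ = 0.75 × 6.4 = 4.8000 mm/d
ETc = Kc × ET₀ = 1.00 × 4.8000 = 4.8000 mm/d
Crop demand D = ETc × 31 d = 4.8000 × 31 = 148.800 mm
D − Pe = 148.800 − 18.8 = 130.000 mm
Gross irrigation = 130.000 / 0.75 = 173.333 mm

173.3 mm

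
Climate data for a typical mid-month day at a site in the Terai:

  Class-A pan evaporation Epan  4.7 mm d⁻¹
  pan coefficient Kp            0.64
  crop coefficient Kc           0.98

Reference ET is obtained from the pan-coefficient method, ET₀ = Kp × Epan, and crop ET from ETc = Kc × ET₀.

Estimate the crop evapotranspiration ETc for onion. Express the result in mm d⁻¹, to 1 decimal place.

2.9 mm d⁻¹

ET₀ = 0.64 × 4.7 = 3.0080 mm/d
ETc = Kc × ET₀ = 0.98 × 3.0080 = 2.9478 mm/d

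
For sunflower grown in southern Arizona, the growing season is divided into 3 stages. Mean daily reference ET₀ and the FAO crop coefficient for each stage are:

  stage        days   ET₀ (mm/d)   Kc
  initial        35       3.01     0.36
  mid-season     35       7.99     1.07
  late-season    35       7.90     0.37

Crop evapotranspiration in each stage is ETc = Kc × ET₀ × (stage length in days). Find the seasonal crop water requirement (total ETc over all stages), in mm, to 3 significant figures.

initial: 0.36 × 3.01 × 35 = 37.93 mm
mid-season: 1.07 × 7.99 × 35 = 299.23 mm
late-season: 0.37 × 7.90 × 35 = 102.31 mm
Seasonal total = 439.47 mm

439 mm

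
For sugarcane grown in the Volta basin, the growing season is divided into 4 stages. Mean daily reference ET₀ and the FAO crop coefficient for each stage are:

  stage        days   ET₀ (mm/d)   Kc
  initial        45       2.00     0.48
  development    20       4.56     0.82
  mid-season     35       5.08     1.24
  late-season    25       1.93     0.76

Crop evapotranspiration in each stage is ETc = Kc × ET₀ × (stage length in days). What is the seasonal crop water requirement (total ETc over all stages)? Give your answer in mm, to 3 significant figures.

375 mm

initial: 0.48 × 2.00 × 45 = 43.20 mm
development: 0.82 × 4.56 × 20 = 74.78 mm
mid-season: 1.24 × 5.08 × 35 = 220.47 mm
late-season: 0.76 × 1.93 × 25 = 36.67 mm
Seasonal total = 375.12 mm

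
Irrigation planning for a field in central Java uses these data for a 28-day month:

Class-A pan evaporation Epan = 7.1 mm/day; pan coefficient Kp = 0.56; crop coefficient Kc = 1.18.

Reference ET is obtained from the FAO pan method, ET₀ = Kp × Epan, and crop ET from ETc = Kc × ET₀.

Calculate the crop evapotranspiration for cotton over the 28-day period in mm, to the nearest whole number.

ET₀ = 0.56 × 7.1 = 3.9760 mm/d
ETc = Kc × ET₀ = 1.18 × 3.9760 = 4.6917 mm/d
Over 28 days: 4.6917 × 28 = 131.368 mm

131 mm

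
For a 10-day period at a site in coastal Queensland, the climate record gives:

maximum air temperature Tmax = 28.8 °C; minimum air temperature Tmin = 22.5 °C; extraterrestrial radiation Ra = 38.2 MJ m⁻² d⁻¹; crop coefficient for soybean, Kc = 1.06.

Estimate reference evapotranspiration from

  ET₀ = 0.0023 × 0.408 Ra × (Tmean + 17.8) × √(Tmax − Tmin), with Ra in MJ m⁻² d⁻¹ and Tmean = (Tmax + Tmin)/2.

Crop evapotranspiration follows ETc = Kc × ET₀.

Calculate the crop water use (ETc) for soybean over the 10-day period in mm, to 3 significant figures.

Tmean = (28.8 + 22.5)/2 = 25.65 °C
0.408 Ra = 0.408 × 38.2 = 15.5856 mm/d equivalent
ET₀ = 0.0023 × 15.5856 × (25.65 + 17.8) × √6.3 = 0.0023 × 15.5856 × 43.45 × 2.5100 = 3.9094 mm/d
ETc = Kc × ET₀ = 1.06 × 3.9094 = 4.1440 mm/d
Over 10 days: 4.1440 × 10 = 41.440 mm

41.4 mm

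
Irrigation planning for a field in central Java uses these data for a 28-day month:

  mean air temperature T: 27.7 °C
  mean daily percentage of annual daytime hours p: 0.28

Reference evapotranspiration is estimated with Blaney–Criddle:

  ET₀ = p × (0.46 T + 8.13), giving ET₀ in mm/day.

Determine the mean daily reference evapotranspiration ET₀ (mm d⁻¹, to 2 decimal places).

ET₀ = 0.28 × (0.46 × 27.7 + 8.13) = 0.28 × 20.872 = 5.8442 mm/d

5.84 mm d⁻¹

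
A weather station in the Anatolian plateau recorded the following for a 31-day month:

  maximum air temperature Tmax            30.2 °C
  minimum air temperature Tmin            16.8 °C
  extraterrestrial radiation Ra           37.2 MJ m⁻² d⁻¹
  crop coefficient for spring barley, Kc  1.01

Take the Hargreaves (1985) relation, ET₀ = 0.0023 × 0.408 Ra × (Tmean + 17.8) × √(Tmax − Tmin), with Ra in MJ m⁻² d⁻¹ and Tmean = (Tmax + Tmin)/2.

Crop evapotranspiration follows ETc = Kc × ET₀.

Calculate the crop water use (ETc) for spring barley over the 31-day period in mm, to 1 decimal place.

Tmean = (30.2 + 16.8)/2 = 23.50 °C
0.408 Ra = 0.408 × 37.2 = 15.1776 mm/d equivalent
ET₀ = 0.0023 × 15.1776 × (23.50 + 17.8) × √13.4 = 0.0023 × 15.1776 × 41.30 × 3.6606 = 5.2776 mm/d
ETc = Kc × ET₀ = 1.01 × 5.2776 = 5.3304 mm/d
Over 31 days: 5.3304 × 31 = 165.242 mm

165.2 mm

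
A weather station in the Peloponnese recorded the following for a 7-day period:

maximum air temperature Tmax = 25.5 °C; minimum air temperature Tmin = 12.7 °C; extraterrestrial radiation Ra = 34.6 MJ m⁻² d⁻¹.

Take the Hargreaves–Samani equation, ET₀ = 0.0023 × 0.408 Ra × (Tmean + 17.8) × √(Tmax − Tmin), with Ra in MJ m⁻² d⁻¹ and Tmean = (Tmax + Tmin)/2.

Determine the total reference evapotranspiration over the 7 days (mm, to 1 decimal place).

Tmean = (25.5 + 12.7)/2 = 19.10 °C
0.408 Ra = 0.408 × 34.6 = 14.1168 mm/d equivalent
ET₀ = 0.0023 × 14.1168 × (19.10 + 17.8) × √12.8 = 0.0023 × 14.1168 × 36.90 × 3.5777 = 4.2864 mm/d
Over 7 days: 4.2864 × 7 = 30.005 mm

30.0 mm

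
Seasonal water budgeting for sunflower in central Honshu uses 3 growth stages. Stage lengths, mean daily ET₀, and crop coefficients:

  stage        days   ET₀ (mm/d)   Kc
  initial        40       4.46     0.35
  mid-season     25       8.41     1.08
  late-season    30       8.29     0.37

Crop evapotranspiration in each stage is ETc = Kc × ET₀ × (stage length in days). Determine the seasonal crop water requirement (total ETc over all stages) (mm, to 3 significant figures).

initial: 0.35 × 4.46 × 40 = 62.44 mm
mid-season: 1.08 × 8.41 × 25 = 227.07 mm
late-season: 0.37 × 8.29 × 30 = 92.02 mm
Seasonal total = 381.53 mm

382 mm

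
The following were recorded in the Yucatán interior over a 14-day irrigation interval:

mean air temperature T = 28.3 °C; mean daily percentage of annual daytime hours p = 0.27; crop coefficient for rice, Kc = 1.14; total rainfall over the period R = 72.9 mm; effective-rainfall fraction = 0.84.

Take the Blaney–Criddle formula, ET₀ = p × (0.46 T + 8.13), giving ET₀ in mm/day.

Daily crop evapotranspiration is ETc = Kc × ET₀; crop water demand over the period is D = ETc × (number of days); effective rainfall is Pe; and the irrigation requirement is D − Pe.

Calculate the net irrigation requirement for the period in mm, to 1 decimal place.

ET₀ = 0.27 × (0.46 × 28.3 + 8.13) = 0.27 × 21.148 = 5.7100 mm/d
ETc = Kc × ET₀ = 1.14 × 5.7100 = 6.5094 mm/d
Crop demand D = ETc × 14 d = 6.5094 × 14 = 91.132 mm
Pe = 0.84 × 72.9 = 61.236 mm
D − Pe = 91.132 − 61.236 = 29.896 mm

29.9 mm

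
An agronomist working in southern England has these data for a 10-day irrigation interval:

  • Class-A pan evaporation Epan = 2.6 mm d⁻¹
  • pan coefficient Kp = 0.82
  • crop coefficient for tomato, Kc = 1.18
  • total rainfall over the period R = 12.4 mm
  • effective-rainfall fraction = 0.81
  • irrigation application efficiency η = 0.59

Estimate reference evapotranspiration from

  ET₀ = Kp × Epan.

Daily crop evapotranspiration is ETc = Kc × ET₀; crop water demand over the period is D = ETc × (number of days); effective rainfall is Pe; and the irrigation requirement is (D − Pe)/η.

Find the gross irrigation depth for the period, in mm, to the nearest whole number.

26 mm

ET₀ = 0.82 × 2.6 = 2.1320 mm/d
ETc = Kc × ET₀ = 1.18 × 2.1320 = 2.5158 mm/d
Crop demand D = ETc × 10 d = 2.5158 × 10 = 25.158 mm
Pe = 0.81 × 12.4 = 10.044 mm
D − Pe = 25.158 − 10.044 = 15.114 mm
Gross irrigation = 15.114 / 0.59 = 25.617 mm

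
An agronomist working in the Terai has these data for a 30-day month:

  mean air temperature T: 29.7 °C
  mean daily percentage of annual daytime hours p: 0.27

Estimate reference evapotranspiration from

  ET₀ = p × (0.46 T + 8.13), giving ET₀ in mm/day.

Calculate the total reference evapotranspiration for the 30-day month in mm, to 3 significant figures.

ET₀ = 0.27 × (0.46 × 29.7 + 8.13) = 0.27 × 21.792 = 5.8838 mm/d
Monthly total = 5.8838 × 30 = 176.514 mm

177 mm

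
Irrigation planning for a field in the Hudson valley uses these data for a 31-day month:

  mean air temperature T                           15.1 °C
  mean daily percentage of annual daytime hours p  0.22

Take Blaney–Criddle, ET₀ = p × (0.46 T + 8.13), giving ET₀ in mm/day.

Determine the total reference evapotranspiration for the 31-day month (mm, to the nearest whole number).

ET₀ = 0.22 × (0.46 × 15.1 + 8.13) = 0.22 × 15.076 = 3.3167 mm/d
Monthly total = 3.3167 × 31 = 102.818 mm

103 mm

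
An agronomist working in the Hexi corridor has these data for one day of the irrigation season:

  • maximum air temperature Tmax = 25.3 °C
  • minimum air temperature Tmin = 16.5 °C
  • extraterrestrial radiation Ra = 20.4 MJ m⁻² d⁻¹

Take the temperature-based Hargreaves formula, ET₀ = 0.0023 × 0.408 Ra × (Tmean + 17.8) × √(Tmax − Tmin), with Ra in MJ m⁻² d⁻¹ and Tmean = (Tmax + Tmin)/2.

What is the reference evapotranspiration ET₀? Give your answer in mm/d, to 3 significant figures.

Tmean = (25.3 + 16.5)/2 = 20.90 °C
0.408 Ra = 0.408 × 20.4 = 8.3232 mm/d equivalent
ET₀ = 0.0023 × 8.3232 × (20.90 + 17.8) × √8.8 = 0.0023 × 8.3232 × 38.70 × 2.9665 = 2.1977 mm/d

2.20 mm/d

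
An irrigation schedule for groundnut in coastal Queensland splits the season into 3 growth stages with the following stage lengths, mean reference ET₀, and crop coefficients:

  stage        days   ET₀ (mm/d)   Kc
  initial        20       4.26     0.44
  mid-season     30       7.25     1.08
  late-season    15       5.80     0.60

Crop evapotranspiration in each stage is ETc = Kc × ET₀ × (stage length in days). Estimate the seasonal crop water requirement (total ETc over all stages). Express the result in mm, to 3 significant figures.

initial: 0.44 × 4.26 × 20 = 37.49 mm
mid-season: 1.08 × 7.25 × 30 = 234.90 mm
late-season: 0.60 × 5.80 × 15 = 52.20 mm
Seasonal total = 324.59 mm

325 mm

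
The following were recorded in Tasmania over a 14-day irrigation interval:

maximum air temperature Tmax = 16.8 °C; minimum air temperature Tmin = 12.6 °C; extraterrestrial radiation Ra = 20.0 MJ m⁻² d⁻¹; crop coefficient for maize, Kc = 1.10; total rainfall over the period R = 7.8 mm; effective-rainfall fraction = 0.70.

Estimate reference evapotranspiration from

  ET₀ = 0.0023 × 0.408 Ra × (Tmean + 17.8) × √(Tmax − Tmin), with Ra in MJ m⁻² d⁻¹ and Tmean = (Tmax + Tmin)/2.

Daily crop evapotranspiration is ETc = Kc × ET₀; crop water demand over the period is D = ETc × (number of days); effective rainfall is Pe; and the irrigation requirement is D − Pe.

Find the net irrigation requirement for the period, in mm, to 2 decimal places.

Tmean = (16.8 + 12.6)/2 = 14.70 °C
0.408 Ra = 0.408 × 20.0 = 8.1600 mm/d equivalent
ET₀ = 0.0023 × 8.1600 × (14.70 + 17.8) × √4.2 = 0.0023 × 8.1600 × 32.50 × 2.0494 = 1.2501 mm/d
ETc = Kc × ET₀ = 1.10 × 1.2501 = 1.3751 mm/d
Crop demand D = ETc × 14 d = 1.3751 × 14 = 19.251 mm
Pe = 0.70 × 7.8 = 5.460 mm
D − Pe = 19.251 − 5.460 = 13.791 mm

13.79 mm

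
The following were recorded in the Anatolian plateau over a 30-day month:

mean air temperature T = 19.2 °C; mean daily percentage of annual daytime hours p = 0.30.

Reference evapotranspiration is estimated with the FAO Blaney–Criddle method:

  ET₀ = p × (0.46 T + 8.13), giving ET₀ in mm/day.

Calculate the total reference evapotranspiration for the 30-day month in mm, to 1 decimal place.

ET₀ = 0.30 × (0.46 × 19.2 + 8.13) = 0.30 × 16.962 = 5.0886 mm/d
Monthly total = 5.0886 × 30 = 152.658 mm

152.7 mm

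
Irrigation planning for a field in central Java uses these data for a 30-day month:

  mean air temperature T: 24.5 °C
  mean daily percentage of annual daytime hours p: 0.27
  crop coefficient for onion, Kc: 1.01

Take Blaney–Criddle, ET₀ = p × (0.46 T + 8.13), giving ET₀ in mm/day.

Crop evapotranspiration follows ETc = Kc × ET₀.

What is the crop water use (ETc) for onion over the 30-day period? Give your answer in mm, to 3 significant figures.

159 mm

ET₀ = 0.27 × (0.46 × 24.5 + 8.13) = 0.27 × 19.400 = 5.2380 mm/d
ETc = Kc × ET₀ = 1.01 × 5.2380 = 5.2904 mm/d
Over 30 days: 5.2904 × 30 = 158.712 mm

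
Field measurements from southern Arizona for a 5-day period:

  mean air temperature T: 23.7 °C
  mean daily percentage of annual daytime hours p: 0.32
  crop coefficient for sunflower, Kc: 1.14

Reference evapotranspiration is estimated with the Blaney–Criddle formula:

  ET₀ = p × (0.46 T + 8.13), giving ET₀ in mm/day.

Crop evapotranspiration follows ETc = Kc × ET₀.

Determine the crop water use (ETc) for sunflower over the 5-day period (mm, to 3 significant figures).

ET₀ = 0.32 × (0.46 × 23.7 + 8.13) = 0.32 × 19.032 = 6.0902 mm/d
ETc = Kc × ET₀ = 1.14 × 6.0902 = 6.9428 mm/d
Over 5 days: 6.9428 × 5 = 34.714 mm

34.7 mm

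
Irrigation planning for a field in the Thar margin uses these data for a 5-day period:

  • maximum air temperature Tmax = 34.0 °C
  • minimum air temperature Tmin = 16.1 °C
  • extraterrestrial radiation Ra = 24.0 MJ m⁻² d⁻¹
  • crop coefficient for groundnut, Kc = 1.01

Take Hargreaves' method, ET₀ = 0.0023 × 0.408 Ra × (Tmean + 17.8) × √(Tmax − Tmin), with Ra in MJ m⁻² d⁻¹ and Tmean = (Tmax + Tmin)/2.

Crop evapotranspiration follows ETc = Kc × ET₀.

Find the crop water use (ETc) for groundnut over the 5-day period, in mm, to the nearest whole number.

Tmean = (34.0 + 16.1)/2 = 25.05 °C
0.408 Ra = 0.408 × 24.0 = 9.7920 mm/d equivalent
ET₀ = 0.0023 × 9.7920 × (25.05 + 17.8) × √17.9 = 0.0023 × 9.7920 × 42.85 × 4.2308 = 4.0829 mm/d
ETc = Kc × ET₀ = 1.01 × 4.0829 = 4.1237 mm/d
Over 5 days: 4.1237 × 5 = 20.619 mm

21 mm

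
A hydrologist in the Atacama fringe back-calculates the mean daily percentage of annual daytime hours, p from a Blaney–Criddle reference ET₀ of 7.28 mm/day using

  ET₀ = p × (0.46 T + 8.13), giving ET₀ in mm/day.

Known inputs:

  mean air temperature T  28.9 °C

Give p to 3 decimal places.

0.340

p = ET₀ / (0.46 T + 8.13) = 7.28 / (0.46 × 28.9 + 8.13) = 7.28 / 21.424 = 0.3398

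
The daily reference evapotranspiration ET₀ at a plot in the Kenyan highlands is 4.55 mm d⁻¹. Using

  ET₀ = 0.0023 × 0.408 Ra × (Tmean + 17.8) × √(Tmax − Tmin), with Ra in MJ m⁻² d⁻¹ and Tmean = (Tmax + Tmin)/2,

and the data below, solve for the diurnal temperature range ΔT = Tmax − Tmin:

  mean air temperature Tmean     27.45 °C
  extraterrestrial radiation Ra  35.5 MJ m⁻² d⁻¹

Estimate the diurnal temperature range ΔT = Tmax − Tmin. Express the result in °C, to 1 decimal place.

√ΔT = ET₀ / [0.0023 × 0.408 × Ra × (Tmean+17.8)] = 4.55 / (0.0023 × 14.4840 × 45.25) = 3.0184
ΔT = 3.0184² = 9.111 °C

9.1 °C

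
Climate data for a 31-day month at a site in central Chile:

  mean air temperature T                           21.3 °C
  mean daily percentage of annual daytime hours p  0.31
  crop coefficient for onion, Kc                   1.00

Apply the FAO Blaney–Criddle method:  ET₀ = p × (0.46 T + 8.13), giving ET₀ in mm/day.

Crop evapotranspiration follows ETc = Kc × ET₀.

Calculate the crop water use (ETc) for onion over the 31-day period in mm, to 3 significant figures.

172 mm

ET₀ = 0.31 × (0.46 × 21.3 + 8.13) = 0.31 × 17.928 = 5.5577 mm/d
ETc = Kc × ET₀ = 1.00 × 5.5577 = 5.5577 mm/d
Over 31 days: 5.5577 × 31 = 172.289 mm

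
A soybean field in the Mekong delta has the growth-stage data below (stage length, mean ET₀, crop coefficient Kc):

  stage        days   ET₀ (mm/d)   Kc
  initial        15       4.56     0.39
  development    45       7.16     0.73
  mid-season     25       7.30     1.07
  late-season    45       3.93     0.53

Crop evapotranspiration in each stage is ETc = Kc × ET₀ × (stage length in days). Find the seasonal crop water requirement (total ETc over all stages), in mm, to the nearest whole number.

551 mm

initial: 0.39 × 4.56 × 15 = 26.68 mm
development: 0.73 × 7.16 × 45 = 235.21 mm
mid-season: 1.07 × 7.30 × 25 = 195.28 mm
late-season: 0.53 × 3.93 × 45 = 93.73 mm
Seasonal total = 550.90 mm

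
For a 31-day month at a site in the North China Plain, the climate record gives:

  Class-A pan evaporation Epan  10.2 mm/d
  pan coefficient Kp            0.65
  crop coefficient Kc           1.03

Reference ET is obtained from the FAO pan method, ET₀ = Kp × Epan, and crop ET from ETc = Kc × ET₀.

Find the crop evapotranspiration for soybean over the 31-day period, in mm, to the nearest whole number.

212 mm

ET₀ = 0.65 × 10.2 = 6.6300 mm/d
ETc = Kc × ET₀ = 1.03 × 6.6300 = 6.8289 mm/d
Over 31 days: 6.8289 × 31 = 211.696 mm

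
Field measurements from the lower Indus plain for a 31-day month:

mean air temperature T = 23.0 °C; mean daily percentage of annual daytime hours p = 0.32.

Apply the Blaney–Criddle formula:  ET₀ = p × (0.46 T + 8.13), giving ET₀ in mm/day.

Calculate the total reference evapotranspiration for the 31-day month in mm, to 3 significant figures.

ET₀ = 0.32 × (0.46 × 23.0 + 8.13) = 0.32 × 18.710 = 5.9872 mm/d
Monthly total = 5.9872 × 31 = 185.603 mm

186 mm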